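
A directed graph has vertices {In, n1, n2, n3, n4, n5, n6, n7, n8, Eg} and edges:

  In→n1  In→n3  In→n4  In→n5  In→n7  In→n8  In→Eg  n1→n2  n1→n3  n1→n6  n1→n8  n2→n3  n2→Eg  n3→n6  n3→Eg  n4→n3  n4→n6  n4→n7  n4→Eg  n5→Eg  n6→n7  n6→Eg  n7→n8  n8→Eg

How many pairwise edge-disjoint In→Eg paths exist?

6

Assign every edge capacity 1; by Menger, the answer equals the max flow.
Path In→Eg (+1); total 1.
Path In→n3→Eg (+1); total 2.
Path In→n4→Eg (+1); total 3.
Path In→n5→Eg (+1); total 4.
Path In→n8→Eg (+1); total 5.
Path In→n1→n2→Eg (+1); total 6.
No residual In→Eg path; max flow = 6.
Certifying cut of size 6: {In→Eg, In→n1, In→n3, In→n4, In→n5, n8→Eg}.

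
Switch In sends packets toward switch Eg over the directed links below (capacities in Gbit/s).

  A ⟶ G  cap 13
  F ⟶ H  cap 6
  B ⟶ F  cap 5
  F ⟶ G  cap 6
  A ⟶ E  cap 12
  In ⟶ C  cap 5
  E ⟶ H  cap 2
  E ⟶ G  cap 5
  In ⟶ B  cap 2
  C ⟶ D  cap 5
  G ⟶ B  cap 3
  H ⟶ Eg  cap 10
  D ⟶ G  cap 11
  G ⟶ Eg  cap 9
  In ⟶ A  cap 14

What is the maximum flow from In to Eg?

Augment In→A→G→Eg: bottleneck 9, flow now 9.
Augment In→A→E→H→Eg: bottleneck 2, flow now 11.
Augment In→B→F→H→Eg: bottleneck 2, flow now 13.
Augment In→A→G→B→F→H→Eg: bottleneck 3, flow now 16.
No augmenting path remains; maximum flow = 16.
In the residual graph, reachable from In: {In, A, C, D, E, G}.
Min-cut edges: In→B (2), E→H (2), G→B (3), G→Eg (9); capacity 2 + 2 + 3 + 9 = 16.
This cut is saturated, so no flow can exceed 16.

16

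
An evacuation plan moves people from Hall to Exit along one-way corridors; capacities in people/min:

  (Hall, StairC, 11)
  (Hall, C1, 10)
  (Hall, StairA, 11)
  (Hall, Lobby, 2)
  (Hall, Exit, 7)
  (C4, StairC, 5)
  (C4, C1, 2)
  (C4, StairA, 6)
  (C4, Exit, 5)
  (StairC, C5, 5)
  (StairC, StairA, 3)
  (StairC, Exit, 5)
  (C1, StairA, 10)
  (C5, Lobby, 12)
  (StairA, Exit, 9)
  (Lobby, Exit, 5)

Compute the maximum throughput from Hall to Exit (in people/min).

26

Augment Hall→Exit: bottleneck 7, flow now 7.
Augment Hall→StairC→Exit: bottleneck 5, flow now 12.
Augment Hall→StairA→Exit: bottleneck 9, flow now 21.
Augment Hall→Lobby→Exit: bottleneck 2, flow now 23.
Augment Hall→StairC→C5→Lobby→Exit: bottleneck 3, flow now 26.
No augmenting path remains; maximum flow = 26.
In the residual graph, reachable from Hall: {Hall, StairC, C1, C5, StairA, Lobby}.
Min-cut edges: Hall→Exit (7), StairC→Exit (5), StairA→Exit (9), Lobby→Exit (5); capacity 7 + 5 + 9 + 5 = 26.
This cut is saturated, so no flow can exceed 26.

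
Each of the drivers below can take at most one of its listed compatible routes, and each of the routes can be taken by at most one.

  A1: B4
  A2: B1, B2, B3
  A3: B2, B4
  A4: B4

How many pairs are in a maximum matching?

3

Unit-capacity flow: source→left, listed edges, right→sink; max matching = max flow.
Augmenting path A1→B4 (+1); matched 1.
Augmenting path A2→B1 (+1); matched 2.
Augmenting path A3→B2 (+1); matched 3.
No augmenting path remains; maximum matching = 3.
König certificate: {A2, A3, B4} is a vertex cover of size 3 (every listed pair touches it), so no matching can be larger.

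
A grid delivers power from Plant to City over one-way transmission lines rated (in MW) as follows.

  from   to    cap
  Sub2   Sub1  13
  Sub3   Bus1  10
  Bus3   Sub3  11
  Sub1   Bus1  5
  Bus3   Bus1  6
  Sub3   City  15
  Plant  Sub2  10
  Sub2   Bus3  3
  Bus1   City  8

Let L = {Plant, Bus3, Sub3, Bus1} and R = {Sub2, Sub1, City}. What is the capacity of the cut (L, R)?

Edges leaving {Plant, Bus3, Sub3, Bus1}: Plant→Sub2 (10), Sub3→City (15), Bus1→City (8).
Cut capacity = 10 + 15 + 8 = 33.

33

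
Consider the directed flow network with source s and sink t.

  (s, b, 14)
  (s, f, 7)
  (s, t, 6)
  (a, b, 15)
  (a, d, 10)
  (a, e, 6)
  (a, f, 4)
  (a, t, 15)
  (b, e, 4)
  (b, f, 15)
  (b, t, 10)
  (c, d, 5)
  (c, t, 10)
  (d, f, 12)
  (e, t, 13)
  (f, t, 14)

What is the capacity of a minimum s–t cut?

27

Augment s→t: bottleneck 6, flow now 6.
Augment s→b→t: bottleneck 10, flow now 16.
Augment s→f→t: bottleneck 7, flow now 23.
Augment s→b→e→t: bottleneck 4, flow now 27.
No augmenting path remains; maximum flow = 27.
By max-flow min-cut, the minimum cut capacity equals the max flow.
In the residual graph, reachable from s: {s}.
Min-cut edges: s→b (14), s→f (7), s→t (6); capacity 14 + 7 + 6 = 27.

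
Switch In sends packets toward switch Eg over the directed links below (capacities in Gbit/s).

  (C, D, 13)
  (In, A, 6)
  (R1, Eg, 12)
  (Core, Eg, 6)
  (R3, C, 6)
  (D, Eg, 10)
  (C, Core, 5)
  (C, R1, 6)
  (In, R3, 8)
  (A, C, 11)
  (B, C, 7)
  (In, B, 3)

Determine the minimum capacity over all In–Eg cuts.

15

Augment In→A→C→Core→Eg: bottleneck 5, flow now 5.
Augment In→A→C→D→Eg: bottleneck 1, flow now 6.
Augment In→R3→C→D→Eg: bottleneck 6, flow now 12.
Augment In→B→C→D→Eg: bottleneck 3, flow now 15.
No augmenting path remains; maximum flow = 15.
By max-flow min-cut, the minimum cut capacity equals the max flow.
In the residual graph, reachable from In: {In, R3}.
Min-cut edges: In→A (6), In→B (3), R3→C (6); capacity 6 + 3 + 6 = 15.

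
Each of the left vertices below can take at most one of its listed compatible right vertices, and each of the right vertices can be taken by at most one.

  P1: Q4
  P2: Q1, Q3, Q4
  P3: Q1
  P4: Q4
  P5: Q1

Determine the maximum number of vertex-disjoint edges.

3

Unit-capacity flow: source→left, listed edges, right→sink; max matching = max flow.
Augmenting path P1→Q4 (+1); matched 1.
Augmenting path P2→Q1 (+1); matched 2.
Augmenting path P3→Q1→P2→Q3 (+1); matched 3.
No augmenting path remains; maximum matching = 3.
König certificate: {P2, Q1, Q4} is a vertex cover of size 3 (every listed pair touches it), so no matching can be larger.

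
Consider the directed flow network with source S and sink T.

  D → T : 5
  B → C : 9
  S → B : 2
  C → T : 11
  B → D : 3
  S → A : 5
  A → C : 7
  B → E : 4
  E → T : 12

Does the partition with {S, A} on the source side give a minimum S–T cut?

No — its capacity is 9, but the minimum cut has capacity 7.

Given cut capacity: 2 + 7 = 9.
Augment S→A→C→T: bottleneck 5, flow now 5.
Augment S→B→C→T: bottleneck 2, flow now 7.
No augmenting path remains; maximum flow = 7.
In the residual graph, reachable from S: {S}.
Min-cut edges: S→A (5), S→B (2); capacity 5 + 2 = 7.
Cut capacity 9 exceeds the max flow 7, so it is not minimum.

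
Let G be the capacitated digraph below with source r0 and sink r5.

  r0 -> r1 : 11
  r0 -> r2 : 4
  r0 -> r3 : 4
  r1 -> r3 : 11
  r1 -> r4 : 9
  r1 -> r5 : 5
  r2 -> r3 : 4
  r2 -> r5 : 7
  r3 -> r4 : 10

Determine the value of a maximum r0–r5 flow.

9

Augment r0→r1→r5: bottleneck 5, flow now 5.
Augment r0→r2→r5: bottleneck 4, flow now 9.
No augmenting path remains; maximum flow = 9.
In the residual graph, reachable from r0: {r0, r1, r3, r4}.
Min-cut edges: r0→r2 (4), r1→r5 (5); capacity 4 + 5 = 9.
This cut is saturated, so no flow can exceed 9.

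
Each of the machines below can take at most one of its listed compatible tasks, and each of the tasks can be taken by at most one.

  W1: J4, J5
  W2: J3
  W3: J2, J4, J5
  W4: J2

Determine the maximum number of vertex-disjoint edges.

Unit-capacity flow: source→left, listed edges, right→sink; max matching = max flow.
Augmenting path W1→J4 (+1); matched 1.
Augmenting path W2→J3 (+1); matched 2.
Augmenting path W3→J2 (+1); matched 3.
Augmenting path W4→J2→W3→J5 (+1); matched 4.
No augmenting path remains; maximum matching = 4.
König certificate: {W1, W2, W3, W4} is a vertex cover of size 4 (every listed pair touches it), so no matching can be larger.

4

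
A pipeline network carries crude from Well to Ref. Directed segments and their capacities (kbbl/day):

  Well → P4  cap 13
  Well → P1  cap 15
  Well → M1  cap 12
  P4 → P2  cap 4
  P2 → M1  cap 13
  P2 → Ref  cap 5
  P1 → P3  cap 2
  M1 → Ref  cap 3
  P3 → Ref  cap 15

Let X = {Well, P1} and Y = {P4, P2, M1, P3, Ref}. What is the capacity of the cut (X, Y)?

Edges leaving {Well, P1}: Well→P4 (13), Well→M1 (12), P1→P3 (2).
Cut capacity = 13 + 12 + 2 = 27.

27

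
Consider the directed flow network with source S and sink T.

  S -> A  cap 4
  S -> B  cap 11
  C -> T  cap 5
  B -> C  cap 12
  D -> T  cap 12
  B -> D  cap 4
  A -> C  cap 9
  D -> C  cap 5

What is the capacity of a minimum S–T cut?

Augment S→A→C→T: bottleneck 4, flow now 4.
Augment S→B→C→T: bottleneck 1, flow now 5.
Augment S→B→D→T: bottleneck 4, flow now 9.
No augmenting path remains; maximum flow = 9.
By max-flow min-cut, the minimum cut capacity equals the max flow.
In the residual graph, reachable from S: {S, A, B, C}.
Min-cut edges: B→D (4), C→T (5); capacity 4 + 5 = 9.

9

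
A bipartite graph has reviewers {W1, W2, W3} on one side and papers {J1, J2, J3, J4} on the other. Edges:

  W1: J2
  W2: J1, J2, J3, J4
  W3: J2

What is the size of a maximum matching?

Unit-capacity flow: source→left, listed edges, right→sink; max matching = max flow.
Augmenting path W1→J2 (+1); matched 1.
Augmenting path W2→J1 (+1); matched 2.
No augmenting path remains; maximum matching = 2.
König certificate: {W2, J2} is a vertex cover of size 2 (every listed pair touches it), so no matching can be larger.

2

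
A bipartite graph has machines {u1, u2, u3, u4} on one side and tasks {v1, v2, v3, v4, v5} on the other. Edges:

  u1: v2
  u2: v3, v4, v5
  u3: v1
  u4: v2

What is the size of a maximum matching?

3

Unit-capacity flow: source→left, listed edges, right→sink; max matching = max flow.
Augmenting path u1→v2 (+1); matched 1.
Augmenting path u2→v3 (+1); matched 2.
Augmenting path u3→v1 (+1); matched 3.
No augmenting path remains; maximum matching = 3.
König certificate: {u2, u3, v2} is a vertex cover of size 3 (every listed pair touches it), so no matching can be larger.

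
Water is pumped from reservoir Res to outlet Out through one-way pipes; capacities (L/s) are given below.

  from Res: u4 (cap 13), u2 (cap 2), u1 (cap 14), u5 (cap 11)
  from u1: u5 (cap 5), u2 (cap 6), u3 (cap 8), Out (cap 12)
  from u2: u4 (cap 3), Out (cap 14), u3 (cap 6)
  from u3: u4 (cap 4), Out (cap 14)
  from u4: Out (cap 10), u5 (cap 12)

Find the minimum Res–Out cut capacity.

26

Augment Res→u1→Out: bottleneck 12, flow now 12.
Augment Res→u2→Out: bottleneck 2, flow now 14.
Augment Res→u4→Out: bottleneck 10, flow now 24.
Augment Res→u1→u2→Out: bottleneck 2, flow now 26.
No augmenting path remains; maximum flow = 26.
By max-flow min-cut, the minimum cut capacity equals the max flow.
In the residual graph, reachable from Res: {Res, u4, u5}.
Min-cut edges: Res→u1 (14), Res→u2 (2), u4→Out (10); capacity 14 + 2 + 10 = 26.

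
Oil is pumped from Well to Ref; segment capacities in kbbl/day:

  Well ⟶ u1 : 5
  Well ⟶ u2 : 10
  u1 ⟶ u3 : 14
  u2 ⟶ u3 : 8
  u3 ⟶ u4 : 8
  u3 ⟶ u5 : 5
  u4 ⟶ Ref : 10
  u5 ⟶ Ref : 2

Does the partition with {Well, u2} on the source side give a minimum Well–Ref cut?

Given cut capacity: 5 + 8 = 13.
Augment Well→u1→u3→u4→Ref: bottleneck 5, flow now 5.
Augment Well→u2→u3→u4→Ref: bottleneck 3, flow now 8.
Augment Well→u2→u3→u5→Ref: bottleneck 2, flow now 10.
No augmenting path remains; maximum flow = 10.
In the residual graph, reachable from Well: {Well, u1, u2, u3, u5}.
Min-cut edges: u3→u4 (8), u5→Ref (2); capacity 8 + 2 = 10.
Cut capacity 13 exceeds the max flow 10, so it is not minimum.

No — its capacity is 13, but the minimum cut has capacity 10.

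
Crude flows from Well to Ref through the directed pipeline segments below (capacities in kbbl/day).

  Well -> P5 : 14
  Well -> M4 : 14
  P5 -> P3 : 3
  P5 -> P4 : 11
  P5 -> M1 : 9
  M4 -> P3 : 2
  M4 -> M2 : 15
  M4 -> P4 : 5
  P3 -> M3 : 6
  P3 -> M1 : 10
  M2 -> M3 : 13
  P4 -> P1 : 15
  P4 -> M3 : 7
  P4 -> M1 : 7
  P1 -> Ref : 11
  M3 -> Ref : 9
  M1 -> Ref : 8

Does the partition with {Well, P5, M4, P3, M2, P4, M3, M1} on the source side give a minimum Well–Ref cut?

Given cut capacity: 15 + 9 + 8 = 32.
Augment Well→P5→M1→Ref: bottleneck 8, flow now 8.
Augment Well→P5→P3→M3→Ref: bottleneck 3, flow now 11.
Augment Well→P5→P4→P1→Ref: bottleneck 3, flow now 14.
Augment Well→M4→P3→M3→Ref: bottleneck 2, flow now 16.
Augment Well→M4→M2→M3→Ref: bottleneck 4, flow now 20.
Augment Well→M4→P4→P1→Ref: bottleneck 5, flow now 25.
Augment Well→M4→M2→M3→P3→P5→P4→P1→Ref: bottleneck 3, flow now 28. (uses reverse residual edge)
No augmenting path remains; maximum flow = 28.
In the residual graph, reachable from Well: {Well}.
Min-cut edges: Well→P5 (14), Well→M4 (14); capacity 14 + 14 = 28.
Cut capacity 32 exceeds the max flow 28, so it is not minimum.

No — its capacity is 32, but the minimum cut has capacity 28.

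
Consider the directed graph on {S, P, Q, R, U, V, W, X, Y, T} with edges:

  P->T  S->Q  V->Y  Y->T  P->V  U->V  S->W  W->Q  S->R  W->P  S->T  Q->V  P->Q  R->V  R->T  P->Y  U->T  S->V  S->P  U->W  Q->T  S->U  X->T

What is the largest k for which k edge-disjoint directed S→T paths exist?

Assign every edge capacity 1; by Menger, the answer equals the max flow.
Path S→T (+1); total 1.
Path S→P→T (+1); total 2.
Path S→Q→T (+1); total 3.
Path S→R→T (+1); total 4.
Path S→U→T (+1); total 5.
Path S→V→Y→T (+1); total 6.
No residual S→T path; max flow = 6.
Certifying cut of size 6: {P→T, Q→T, S→R, S→T, S→U, Y→T}.

6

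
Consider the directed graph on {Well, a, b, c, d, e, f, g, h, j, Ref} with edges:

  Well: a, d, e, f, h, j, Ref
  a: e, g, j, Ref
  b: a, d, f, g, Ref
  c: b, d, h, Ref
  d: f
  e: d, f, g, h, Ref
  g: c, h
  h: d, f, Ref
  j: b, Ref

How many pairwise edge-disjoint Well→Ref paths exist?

5

Assign every edge capacity 1; by Menger, the answer equals the max flow.
Path Well→Ref (+1); total 1.
Path Well→a→Ref (+1); total 2.
Path Well→e→Ref (+1); total 3.
Path Well→h→Ref (+1); total 4.
Path Well→j→Ref (+1); total 5.
No residual Well→Ref path; max flow = 5.
Certifying cut of size 5: {Well→Ref, Well→a, Well→e, Well→h, Well→j}.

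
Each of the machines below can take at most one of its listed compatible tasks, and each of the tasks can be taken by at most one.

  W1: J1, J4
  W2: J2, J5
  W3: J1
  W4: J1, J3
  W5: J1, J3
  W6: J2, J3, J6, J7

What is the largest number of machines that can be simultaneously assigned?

Unit-capacity flow: source→left, listed edges, right→sink; max matching = max flow.
Augmenting path W1→J1 (+1); matched 1.
Augmenting path W2→J2 (+1); matched 2.
Augmenting path W4→J3 (+1); matched 3.
Augmenting path W6→J6 (+1); matched 4.
Augmenting path W3→J1→W1→J4 (+1); matched 5.
No augmenting path remains; maximum matching = 5.
König certificate: {W1, W2, W6, J1, J3} is a vertex cover of size 5 (every listed pair touches it), so no matching can be larger.

5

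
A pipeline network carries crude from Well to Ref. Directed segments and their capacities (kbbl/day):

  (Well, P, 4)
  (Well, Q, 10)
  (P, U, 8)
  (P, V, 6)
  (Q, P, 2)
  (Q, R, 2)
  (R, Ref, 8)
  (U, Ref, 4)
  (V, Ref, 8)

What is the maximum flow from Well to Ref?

Augment Well→P→U→Ref: bottleneck 4, flow now 4.
Augment Well→Q→R→Ref: bottleneck 2, flow now 6.
Augment Well→Q→P→V→Ref: bottleneck 2, flow now 8.
No augmenting path remains; maximum flow = 8.
In the residual graph, reachable from Well: {Well, Q}.
Min-cut edges: Well→P (4), Q→P (2), Q→R (2); capacity 4 + 2 + 2 = 8.
This cut is saturated, so no flow can exceed 8.

8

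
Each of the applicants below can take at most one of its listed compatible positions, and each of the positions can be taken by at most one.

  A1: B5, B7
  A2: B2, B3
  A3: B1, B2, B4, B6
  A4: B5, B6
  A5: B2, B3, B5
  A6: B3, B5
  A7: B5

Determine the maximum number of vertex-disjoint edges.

6

Unit-capacity flow: source→left, listed edges, right→sink; max matching = max flow.
Augmenting path A1→B5 (+1); matched 1.
Augmenting path A2→B2 (+1); matched 2.
Augmenting path A3→B1 (+1); matched 3.
Augmenting path A4→B6 (+1); matched 4.
Augmenting path A5→B3 (+1); matched 5.
Augmenting path A6→B5→A1→B7 (+1); matched 6.
No augmenting path remains; maximum matching = 6.
König certificate: {A1, A3, A4, B2, B3, B5} is a vertex cover of size 6 (every listed pair touches it), so no matching can be larger.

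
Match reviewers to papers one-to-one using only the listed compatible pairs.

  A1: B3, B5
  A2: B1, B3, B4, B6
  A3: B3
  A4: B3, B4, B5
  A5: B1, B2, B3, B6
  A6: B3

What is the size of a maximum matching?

Unit-capacity flow: source→left, listed edges, right→sink; max matching = max flow.
Augmenting path A1→B3 (+1); matched 1.
Augmenting path A2→B1 (+1); matched 2.
Augmenting path A4→B4 (+1); matched 3.
Augmenting path A5→B2 (+1); matched 4.
Augmenting path A3→B3→A1→B5 (+1); matched 5.
No augmenting path remains; maximum matching = 5.
König certificate: {A1, A2, A4, A5, B3} is a vertex cover of size 5 (every listed pair touches it), so no matching can be larger.

5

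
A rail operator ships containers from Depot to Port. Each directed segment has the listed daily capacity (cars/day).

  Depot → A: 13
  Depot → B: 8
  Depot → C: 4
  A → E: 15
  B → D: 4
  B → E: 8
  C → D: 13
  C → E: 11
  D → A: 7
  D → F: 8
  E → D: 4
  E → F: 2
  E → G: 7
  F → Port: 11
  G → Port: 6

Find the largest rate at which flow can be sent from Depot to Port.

16

Augment Depot→A→E→F→Port: bottleneck 2, flow now 2.
Augment Depot→A→E→G→Port: bottleneck 6, flow now 8.
Augment Depot→B→D→F→Port: bottleneck 4, flow now 12.
Augment Depot→C→D→F→Port: bottleneck 4, flow now 16.
No augmenting path remains; maximum flow = 16.
In the residual graph, reachable from Depot: {Depot, A, B, C, D, E, G}.
Min-cut edges: D→F (8), E→F (2), G→Port (6); capacity 8 + 2 + 6 = 16.
This cut is saturated, so no flow can exceed 16.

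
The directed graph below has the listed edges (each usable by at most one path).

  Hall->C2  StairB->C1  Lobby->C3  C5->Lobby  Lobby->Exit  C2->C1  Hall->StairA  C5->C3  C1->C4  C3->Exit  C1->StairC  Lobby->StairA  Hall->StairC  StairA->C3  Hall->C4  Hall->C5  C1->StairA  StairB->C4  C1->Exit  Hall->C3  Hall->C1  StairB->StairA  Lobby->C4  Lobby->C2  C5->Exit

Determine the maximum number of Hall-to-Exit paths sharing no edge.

Assign every edge capacity 1; by Menger, the answer equals the max flow.
Path Hall→C5→Exit (+1); total 1.
Path Hall→C1→Exit (+1); total 2.
Path Hall→C3→Exit (+1); total 3.
No residual Hall→Exit path; max flow = 3.
Certifying cut of size 3: {C1→Exit, C3→Exit, Hall→C5}.

3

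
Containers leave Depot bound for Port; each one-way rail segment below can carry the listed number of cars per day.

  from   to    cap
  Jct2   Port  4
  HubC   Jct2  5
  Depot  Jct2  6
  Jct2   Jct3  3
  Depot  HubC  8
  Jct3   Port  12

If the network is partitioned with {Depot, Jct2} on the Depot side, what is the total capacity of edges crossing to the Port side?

15

Edges leaving {Depot, Jct2}: Depot→HubC (8), Jct2→Jct3 (3), Jct2→Port (4).
Cut capacity = 8 + 3 + 4 = 15.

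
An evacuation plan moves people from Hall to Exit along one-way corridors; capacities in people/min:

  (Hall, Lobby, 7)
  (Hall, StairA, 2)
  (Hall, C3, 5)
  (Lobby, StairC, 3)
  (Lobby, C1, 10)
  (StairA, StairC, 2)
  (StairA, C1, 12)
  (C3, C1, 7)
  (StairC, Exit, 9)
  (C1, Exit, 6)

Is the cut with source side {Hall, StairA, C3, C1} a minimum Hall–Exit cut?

No — its capacity is 15, but the minimum cut has capacity 11.

Given cut capacity: 7 + 2 + 6 = 15.
Augment Hall→Lobby→StairC→Exit: bottleneck 3, flow now 3.
Augment Hall→Lobby→C1→Exit: bottleneck 4, flow now 7.
Augment Hall→StairA→StairC→Exit: bottleneck 2, flow now 9.
Augment Hall→C3→C1→Exit: bottleneck 2, flow now 11.
No augmenting path remains; maximum flow = 11.
In the residual graph, reachable from Hall: {Hall, Lobby, C3, C1}.
Min-cut edges: Hall→StairA (2), Lobby→StairC (3), C1→Exit (6); capacity 2 + 3 + 6 = 11.
Cut capacity 15 exceeds the max flow 11, so it is not minimum.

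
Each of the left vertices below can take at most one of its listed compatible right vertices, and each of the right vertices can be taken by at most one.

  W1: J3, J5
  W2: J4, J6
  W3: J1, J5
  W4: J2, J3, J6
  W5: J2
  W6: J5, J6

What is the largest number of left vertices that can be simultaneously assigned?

Unit-capacity flow: source→left, listed edges, right→sink; max matching = max flow.
Augmenting path W1→J3 (+1); matched 1.
Augmenting path W2→J4 (+1); matched 2.
Augmenting path W3→J1 (+1); matched 3.
Augmenting path W4→J2 (+1); matched 4.
Augmenting path W6→J5 (+1); matched 5.
Augmenting path W5→J2→W4→J6 (+1); matched 6.
No augmenting path remains; maximum matching = 6.
König certificate: {W1, W2, W3, W4, W5, W6} is a vertex cover of size 6 (every listed pair touches it), so no matching can be larger.

6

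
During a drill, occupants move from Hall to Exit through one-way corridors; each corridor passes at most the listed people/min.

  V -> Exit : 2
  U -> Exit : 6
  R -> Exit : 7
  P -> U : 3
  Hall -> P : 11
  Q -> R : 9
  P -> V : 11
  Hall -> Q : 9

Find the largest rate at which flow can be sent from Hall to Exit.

12

Augment Hall→P→U→Exit: bottleneck 3, flow now 3.
Augment Hall→P→V→Exit: bottleneck 2, flow now 5.
Augment Hall→Q→R→Exit: bottleneck 7, flow now 12.
No augmenting path remains; maximum flow = 12.
In the residual graph, reachable from Hall: {Hall, P, Q, R, V}.
Min-cut edges: P→U (3), R→Exit (7), V→Exit (2); capacity 3 + 7 + 2 = 12.
This cut is saturated, so no flow can exceed 12.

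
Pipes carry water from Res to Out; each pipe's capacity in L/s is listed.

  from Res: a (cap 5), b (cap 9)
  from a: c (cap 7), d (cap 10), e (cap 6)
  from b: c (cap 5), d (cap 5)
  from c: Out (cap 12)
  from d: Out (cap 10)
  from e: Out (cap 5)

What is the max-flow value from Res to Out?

Augment Res→a→c→Out: bottleneck 5, flow now 5.
Augment Res→b→c→Out: bottleneck 5, flow now 10.
Augment Res→b→d→Out: bottleneck 4, flow now 14.
No augmenting path remains; maximum flow = 14.
In the residual graph, reachable from Res: {Res}.
Min-cut edges: Res→a (5), Res→b (9); capacity 5 + 9 = 14.
This cut is saturated, so no flow can exceed 14.

14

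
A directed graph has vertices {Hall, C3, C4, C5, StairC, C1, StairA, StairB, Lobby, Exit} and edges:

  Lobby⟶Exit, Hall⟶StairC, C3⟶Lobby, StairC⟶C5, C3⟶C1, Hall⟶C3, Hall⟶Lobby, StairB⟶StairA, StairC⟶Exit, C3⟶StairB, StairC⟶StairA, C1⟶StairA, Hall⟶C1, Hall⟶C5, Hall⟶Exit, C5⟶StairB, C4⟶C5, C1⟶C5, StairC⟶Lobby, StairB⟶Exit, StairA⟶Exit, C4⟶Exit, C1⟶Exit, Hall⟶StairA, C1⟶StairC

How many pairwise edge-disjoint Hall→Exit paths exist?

Assign every edge capacity 1; by Menger, the answer equals the max flow.
Path Hall→Exit (+1); total 1.
Path Hall→StairC→Exit (+1); total 2.
Path Hall→C1→Exit (+1); total 3.
Path Hall→StairA→Exit (+1); total 4.
Path Hall→Lobby→Exit (+1); total 5.
Path Hall→C3→StairB→Exit (+1); total 6.
No residual Hall→Exit path; max flow = 6.
Certifying cut of size 6: {C1→Exit, Hall→Exit, Lobby→Exit, StairA→Exit, StairB→Exit, StairC→Exit}.

6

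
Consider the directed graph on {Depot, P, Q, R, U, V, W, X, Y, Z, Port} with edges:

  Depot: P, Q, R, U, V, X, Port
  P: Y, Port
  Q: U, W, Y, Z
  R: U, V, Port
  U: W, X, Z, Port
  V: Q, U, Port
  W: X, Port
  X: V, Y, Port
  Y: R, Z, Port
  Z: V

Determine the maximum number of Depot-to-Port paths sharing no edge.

7

Assign every edge capacity 1; by Menger, the answer equals the max flow.
Path Depot→Port (+1); total 1.
Path Depot→P→Port (+1); total 2.
Path Depot→R→Port (+1); total 3.
Path Depot→U→Port (+1); total 4.
Path Depot→V→Port (+1); total 5.
Path Depot→X→Port (+1); total 6.
Path Depot→Q→W→Port (+1); total 7.
No residual Depot→Port path; max flow = 7.
Certifying cut of size 7: {Depot→P, Depot→Port, Depot→Q, Depot→R, Depot→U, Depot→V, Depot→X}.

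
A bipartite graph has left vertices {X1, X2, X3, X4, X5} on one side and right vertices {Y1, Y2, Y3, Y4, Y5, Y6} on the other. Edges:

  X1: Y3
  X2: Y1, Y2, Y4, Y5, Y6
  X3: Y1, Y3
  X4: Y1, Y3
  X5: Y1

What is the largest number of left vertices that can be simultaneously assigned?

3

Unit-capacity flow: source→left, listed edges, right→sink; max matching = max flow.
Augmenting path X1→Y3 (+1); matched 1.
Augmenting path X2→Y1 (+1); matched 2.
Augmenting path X3→Y1→X2→Y2 (+1); matched 3.
No augmenting path remains; maximum matching = 3.
König certificate: {X2, Y1, Y3} is a vertex cover of size 3 (every listed pair touches it), so no matching can be larger.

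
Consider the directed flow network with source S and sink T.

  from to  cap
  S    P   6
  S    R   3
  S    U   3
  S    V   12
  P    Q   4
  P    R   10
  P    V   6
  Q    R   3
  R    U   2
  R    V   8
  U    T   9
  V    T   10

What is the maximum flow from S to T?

Augment S→U→T: bottleneck 3, flow now 3.
Augment S→V→T: bottleneck 10, flow now 13.
Augment S→R→U→T: bottleneck 2, flow now 15.
No augmenting path remains; maximum flow = 15.
In the residual graph, reachable from S: {S, P, Q, R, V}.
Min-cut edges: S→U (3), R→U (2), V→T (10); capacity 3 + 2 + 10 = 15.
This cut is saturated, so no flow can exceed 15.

15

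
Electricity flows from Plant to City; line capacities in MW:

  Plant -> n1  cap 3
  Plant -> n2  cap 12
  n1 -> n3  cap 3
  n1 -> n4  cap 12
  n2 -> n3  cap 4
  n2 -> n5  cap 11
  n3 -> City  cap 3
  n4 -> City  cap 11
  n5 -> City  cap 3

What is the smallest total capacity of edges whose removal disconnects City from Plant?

9

Augment Plant→n1→n3→City: bottleneck 3, flow now 3.
Augment Plant→n2→n5→City: bottleneck 3, flow now 6.
Augment Plant→n2→n3→n1→n4→City: bottleneck 3, flow now 9. (uses reverse residual edge)
No augmenting path remains; maximum flow = 9.
By max-flow min-cut, the minimum cut capacity equals the max flow.
In the residual graph, reachable from Plant: {Plant, n2, n3, n5}.
Min-cut edges: Plant→n1 (3), n3→City (3), n5→City (3); capacity 3 + 3 + 3 = 9.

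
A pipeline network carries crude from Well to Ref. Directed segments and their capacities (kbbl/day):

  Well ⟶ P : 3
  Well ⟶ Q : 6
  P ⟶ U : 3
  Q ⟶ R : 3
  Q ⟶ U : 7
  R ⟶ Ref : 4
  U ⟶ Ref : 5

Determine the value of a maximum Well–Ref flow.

Augment Well→P→U→Ref: bottleneck 3, flow now 3.
Augment Well→Q→R→Ref: bottleneck 3, flow now 6.
Augment Well→Q→U→Ref: bottleneck 2, flow now 8.
No augmenting path remains; maximum flow = 8.
In the residual graph, reachable from Well: {Well, P, Q, U}.
Min-cut edges: Q→R (3), U→Ref (5); capacity 3 + 5 = 8.
This cut is saturated, so no flow can exceed 8.

8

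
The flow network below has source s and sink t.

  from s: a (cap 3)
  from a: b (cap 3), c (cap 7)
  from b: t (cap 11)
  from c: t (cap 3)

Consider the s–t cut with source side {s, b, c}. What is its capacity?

17

Edges leaving {s, b, c}: s→a (3), b→t (11), c→t (3).
Cut capacity = 3 + 11 + 3 = 17.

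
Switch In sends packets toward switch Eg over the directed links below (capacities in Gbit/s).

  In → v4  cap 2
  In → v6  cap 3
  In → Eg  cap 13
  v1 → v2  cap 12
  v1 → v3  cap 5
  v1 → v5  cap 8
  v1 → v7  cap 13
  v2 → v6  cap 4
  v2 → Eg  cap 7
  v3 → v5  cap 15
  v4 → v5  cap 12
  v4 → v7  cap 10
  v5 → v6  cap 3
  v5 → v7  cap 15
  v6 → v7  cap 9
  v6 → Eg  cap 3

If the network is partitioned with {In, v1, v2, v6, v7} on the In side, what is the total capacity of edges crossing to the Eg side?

Edges leaving {In, v1, v2, v6, v7}: In→v4 (2), In→Eg (13), v1→v3 (5), v1→v5 (8), v2→Eg (7), v6→Eg (3).
Cut capacity = 2 + 13 + 5 + 8 + 7 + 3 = 38.

38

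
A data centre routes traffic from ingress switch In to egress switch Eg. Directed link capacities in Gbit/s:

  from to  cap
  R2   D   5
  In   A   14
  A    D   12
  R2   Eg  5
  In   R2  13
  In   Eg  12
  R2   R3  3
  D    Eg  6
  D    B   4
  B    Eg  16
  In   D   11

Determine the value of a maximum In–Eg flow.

Augment In→Eg: bottleneck 12, flow now 12.
Augment In→R2→Eg: bottleneck 5, flow now 17.
Augment In→D→Eg: bottleneck 6, flow now 23.
Augment In→D→B→Eg: bottleneck 4, flow now 27.
No augmenting path remains; maximum flow = 27.
In the residual graph, reachable from In: {In, A, R2, R3, D}.
Min-cut edges: In→Eg (12), R2→Eg (5), D→B (4), D→Eg (6); capacity 12 + 5 + 4 + 6 = 27.
This cut is saturated, so no flow can exceed 27.

27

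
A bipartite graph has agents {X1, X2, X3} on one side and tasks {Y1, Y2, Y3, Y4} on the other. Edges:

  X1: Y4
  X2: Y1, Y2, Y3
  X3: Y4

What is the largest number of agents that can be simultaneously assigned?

2

Unit-capacity flow: source→left, listed edges, right→sink; max matching = max flow.
Augmenting path X1→Y4 (+1); matched 1.
Augmenting path X2→Y1 (+1); matched 2.
No augmenting path remains; maximum matching = 2.
König certificate: {X2, Y4} is a vertex cover of size 2 (every listed pair touches it), so no matching can be larger.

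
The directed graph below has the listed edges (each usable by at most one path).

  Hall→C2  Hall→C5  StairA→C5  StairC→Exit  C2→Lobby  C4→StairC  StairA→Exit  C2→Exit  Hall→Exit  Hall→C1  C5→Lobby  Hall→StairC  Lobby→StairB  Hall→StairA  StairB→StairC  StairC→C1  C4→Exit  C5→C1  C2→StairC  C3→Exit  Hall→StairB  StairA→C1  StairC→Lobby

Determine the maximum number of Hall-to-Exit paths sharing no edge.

Assign every edge capacity 1; by Menger, the answer equals the max flow.
Path Hall→Exit (+1); total 1.
Path Hall→C2→Exit (+1); total 2.
Path Hall→StairA→Exit (+1); total 3.
Path Hall→StairC→Exit (+1); total 4.
No residual Hall→Exit path; max flow = 4.
Certifying cut of size 4: {Hall→C2, Hall→Exit, Hall→StairA, StairC→Exit}.

4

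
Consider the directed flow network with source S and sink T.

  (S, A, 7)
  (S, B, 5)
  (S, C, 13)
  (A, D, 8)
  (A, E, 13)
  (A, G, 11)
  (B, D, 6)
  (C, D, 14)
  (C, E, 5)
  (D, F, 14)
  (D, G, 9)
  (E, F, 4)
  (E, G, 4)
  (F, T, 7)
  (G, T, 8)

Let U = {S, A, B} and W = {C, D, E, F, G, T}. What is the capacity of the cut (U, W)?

Edges leaving {S, A, B}: S→C (13), A→D (8), A→E (13), A→G (11), B→D (6).
Cut capacity = 13 + 8 + 13 + 11 + 6 = 51.

51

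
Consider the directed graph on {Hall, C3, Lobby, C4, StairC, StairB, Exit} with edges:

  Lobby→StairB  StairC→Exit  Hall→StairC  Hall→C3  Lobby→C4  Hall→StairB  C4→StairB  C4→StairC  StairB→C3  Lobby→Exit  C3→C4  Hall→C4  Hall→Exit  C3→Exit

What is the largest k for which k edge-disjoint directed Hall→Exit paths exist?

3

Assign every edge capacity 1; by Menger, the answer equals the max flow.
Path Hall→Exit (+1); total 1.
Path Hall→C3→Exit (+1); total 2.
Path Hall→StairC→Exit (+1); total 3.
No residual Hall→Exit path; max flow = 3.
Certifying cut of size 3: {C3→Exit, Hall→Exit, StairC→Exit}.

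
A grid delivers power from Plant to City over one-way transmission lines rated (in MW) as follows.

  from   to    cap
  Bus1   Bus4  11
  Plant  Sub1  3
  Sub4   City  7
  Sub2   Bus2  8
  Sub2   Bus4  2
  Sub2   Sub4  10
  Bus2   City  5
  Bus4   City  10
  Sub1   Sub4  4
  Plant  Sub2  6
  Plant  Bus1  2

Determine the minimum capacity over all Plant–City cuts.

11

Augment Plant→Sub2→Bus4→City: bottleneck 2, flow now 2.
Augment Plant→Sub2→Bus2→City: bottleneck 4, flow now 6.
Augment Plant→Bus1→Bus4→City: bottleneck 2, flow now 8.
Augment Plant→Sub1→Sub4→City: bottleneck 3, flow now 11.
No augmenting path remains; maximum flow = 11.
By max-flow min-cut, the minimum cut capacity equals the max flow.
In the residual graph, reachable from Plant: {Plant}.
Min-cut edges: Plant→Sub2 (6), Plant→Bus1 (2), Plant→Sub1 (3); capacity 6 + 2 + 3 = 11.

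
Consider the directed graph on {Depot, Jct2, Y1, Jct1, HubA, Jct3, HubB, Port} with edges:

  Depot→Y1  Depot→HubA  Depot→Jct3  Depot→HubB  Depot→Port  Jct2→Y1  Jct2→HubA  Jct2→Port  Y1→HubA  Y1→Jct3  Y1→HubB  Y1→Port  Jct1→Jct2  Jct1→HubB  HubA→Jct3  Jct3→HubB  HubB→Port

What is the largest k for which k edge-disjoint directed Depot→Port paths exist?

Assign every edge capacity 1; by Menger, the answer equals the max flow.
Path Depot→Port (+1); total 1.
Path Depot→Y1→Port (+1); total 2.
Path Depot→HubB→Port (+1); total 3.
No residual Depot→Port path; max flow = 3.
Certifying cut of size 3: {Depot→Port, Depot→Y1, HubB→Port}.

3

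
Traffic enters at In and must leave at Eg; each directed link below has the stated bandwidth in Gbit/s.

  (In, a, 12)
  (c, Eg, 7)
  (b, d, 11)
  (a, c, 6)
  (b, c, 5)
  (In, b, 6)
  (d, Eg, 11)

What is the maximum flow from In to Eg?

Augment In→a→c→Eg: bottleneck 6, flow now 6.
Augment In→b→c→Eg: bottleneck 1, flow now 7.
Augment In→b→d→Eg: bottleneck 5, flow now 12.
No augmenting path remains; maximum flow = 12.
In the residual graph, reachable from In: {In, a}.
Min-cut edges: In→b (6), a→c (6); capacity 6 + 6 = 12.
This cut is saturated, so no flow can exceed 12.

12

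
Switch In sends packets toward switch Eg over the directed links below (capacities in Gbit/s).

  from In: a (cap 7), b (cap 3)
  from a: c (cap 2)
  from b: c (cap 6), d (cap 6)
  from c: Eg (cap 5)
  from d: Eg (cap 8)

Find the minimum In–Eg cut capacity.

Augment In→a→c→Eg: bottleneck 2, flow now 2.
Augment In→b→c→Eg: bottleneck 3, flow now 5.
No augmenting path remains; maximum flow = 5.
By max-flow min-cut, the minimum cut capacity equals the max flow.
In the residual graph, reachable from In: {In, a}.
Min-cut edges: In→b (3), a→c (2); capacity 3 + 2 = 5.

5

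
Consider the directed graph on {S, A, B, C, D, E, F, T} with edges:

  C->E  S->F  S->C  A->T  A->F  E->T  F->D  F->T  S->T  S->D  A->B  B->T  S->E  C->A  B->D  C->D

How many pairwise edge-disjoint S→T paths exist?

4

Assign every edge capacity 1; by Menger, the answer equals the max flow.
Path S→T (+1); total 1.
Path S→E→T (+1); total 2.
Path S→F→T (+1); total 3.
Path S→C→A→T (+1); total 4.
No residual S→T path; max flow = 4.
Certifying cut of size 4: {S→C, S→E, S→F, S→T}.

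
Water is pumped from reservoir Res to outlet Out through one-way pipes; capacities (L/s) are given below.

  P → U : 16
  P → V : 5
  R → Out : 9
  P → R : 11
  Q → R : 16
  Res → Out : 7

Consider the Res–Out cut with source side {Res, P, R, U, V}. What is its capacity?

16

Edges leaving {Res, P, R, U, V}: Res→Out (7), R→Out (9).
Cut capacity = 7 + 9 = 16.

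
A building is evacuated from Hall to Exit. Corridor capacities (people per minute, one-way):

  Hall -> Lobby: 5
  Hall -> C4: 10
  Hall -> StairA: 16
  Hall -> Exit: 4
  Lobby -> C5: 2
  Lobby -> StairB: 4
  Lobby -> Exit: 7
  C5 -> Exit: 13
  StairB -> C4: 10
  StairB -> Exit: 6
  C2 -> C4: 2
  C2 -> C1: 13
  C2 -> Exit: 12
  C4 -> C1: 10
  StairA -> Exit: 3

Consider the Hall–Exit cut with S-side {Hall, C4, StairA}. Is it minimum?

Given cut capacity: 5 + 4 + 10 + 3 = 22.
Augment Hall→Exit: bottleneck 4, flow now 4.
Augment Hall→Lobby→Exit: bottleneck 5, flow now 9.
Augment Hall→StairA→Exit: bottleneck 3, flow now 12.
No augmenting path remains; maximum flow = 12.
In the residual graph, reachable from Hall: {Hall, C4, StairA, C1}.
Min-cut edges: Hall→Lobby (5), Hall→Exit (4), StairA→Exit (3); capacity 5 + 4 + 3 = 12.
Cut capacity 22 exceeds the max flow 12, so it is not minimum.

No — its capacity is 22, but the minimum cut has capacity 12.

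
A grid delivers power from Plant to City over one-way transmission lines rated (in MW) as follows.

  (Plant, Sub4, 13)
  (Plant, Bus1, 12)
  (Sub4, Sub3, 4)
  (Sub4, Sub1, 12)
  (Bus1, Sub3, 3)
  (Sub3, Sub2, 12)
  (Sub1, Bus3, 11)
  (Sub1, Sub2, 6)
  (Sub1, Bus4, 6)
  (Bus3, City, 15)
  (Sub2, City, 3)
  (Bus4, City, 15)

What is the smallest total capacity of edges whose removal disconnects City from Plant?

Augment Plant→Sub4→Sub3→Sub2→City: bottleneck 3, flow now 3.
Augment Plant→Sub4→Sub1→Bus3→City: bottleneck 10, flow now 13.
Augment Plant→Bus1→Sub3→Sub4→Sub1→Bus3→City: bottleneck 1, flow now 14. (uses reverse residual edge)
Augment Plant→Bus1→Sub3→Sub4→Sub1→Bus4→City: bottleneck 1, flow now 15. (uses reverse residual edge)
No augmenting path remains; maximum flow = 15.
By max-flow min-cut, the minimum cut capacity equals the max flow.
In the residual graph, reachable from Plant: {Plant, Sub4, Bus1, Sub3, Sub2}.
Min-cut edges: Sub4→Sub1 (12), Sub2→City (3); capacity 12 + 3 = 15.

15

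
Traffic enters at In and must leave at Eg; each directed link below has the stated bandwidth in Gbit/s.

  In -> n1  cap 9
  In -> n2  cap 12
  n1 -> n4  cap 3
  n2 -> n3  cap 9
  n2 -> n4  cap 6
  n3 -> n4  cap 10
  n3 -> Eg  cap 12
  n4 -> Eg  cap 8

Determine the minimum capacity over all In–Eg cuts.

15

Augment In→n1→n4→Eg: bottleneck 3, flow now 3.
Augment In→n2→n3→Eg: bottleneck 9, flow now 12.
Augment In→n2→n4→Eg: bottleneck 3, flow now 15.
No augmenting path remains; maximum flow = 15.
By max-flow min-cut, the minimum cut capacity equals the max flow.
In the residual graph, reachable from In: {In, n1}.
Min-cut edges: In→n2 (12), n1→n4 (3); capacity 12 + 3 = 15.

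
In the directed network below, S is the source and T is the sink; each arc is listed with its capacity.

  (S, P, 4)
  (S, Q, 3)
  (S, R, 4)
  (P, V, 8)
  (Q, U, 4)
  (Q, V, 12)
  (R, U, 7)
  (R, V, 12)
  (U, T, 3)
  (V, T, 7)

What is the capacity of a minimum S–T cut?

10

Augment S→P→V→T: bottleneck 4, flow now 4.
Augment S→Q→U→T: bottleneck 3, flow now 7.
Augment S→R→V→T: bottleneck 3, flow now 10.
No augmenting path remains; maximum flow = 10.
By max-flow min-cut, the minimum cut capacity equals the max flow.
In the residual graph, reachable from S: {S, P, Q, R, U, V}.
Min-cut edges: U→T (3), V→T (7); capacity 3 + 7 = 10.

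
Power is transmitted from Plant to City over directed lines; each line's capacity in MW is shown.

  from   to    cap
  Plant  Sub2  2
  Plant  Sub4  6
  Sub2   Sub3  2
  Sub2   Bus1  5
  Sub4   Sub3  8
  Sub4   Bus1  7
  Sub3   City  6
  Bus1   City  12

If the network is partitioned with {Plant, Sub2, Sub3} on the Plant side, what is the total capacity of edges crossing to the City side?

Edges leaving {Plant, Sub2, Sub3}: Plant→Sub4 (6), Sub2→Bus1 (5), Sub3→City (6).
Cut capacity = 6 + 5 + 6 = 17.

17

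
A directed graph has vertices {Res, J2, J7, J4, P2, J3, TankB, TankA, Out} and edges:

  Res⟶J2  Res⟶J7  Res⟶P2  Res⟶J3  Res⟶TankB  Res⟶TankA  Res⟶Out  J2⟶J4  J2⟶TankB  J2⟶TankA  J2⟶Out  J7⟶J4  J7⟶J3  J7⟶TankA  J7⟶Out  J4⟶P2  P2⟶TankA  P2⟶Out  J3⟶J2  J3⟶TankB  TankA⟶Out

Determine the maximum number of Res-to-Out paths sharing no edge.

5

Assign every edge capacity 1; by Menger, the answer equals the max flow.
Path Res→Out (+1); total 1.
Path Res→J2→Out (+1); total 2.
Path Res→J7→Out (+1); total 3.
Path Res→P2→Out (+1); total 4.
Path Res→TankA→Out (+1); total 5.
No residual Res→Out path; max flow = 5.
Certifying cut of size 5: {J2→Out, P2→Out, Res→J7, Res→Out, TankA→Out}.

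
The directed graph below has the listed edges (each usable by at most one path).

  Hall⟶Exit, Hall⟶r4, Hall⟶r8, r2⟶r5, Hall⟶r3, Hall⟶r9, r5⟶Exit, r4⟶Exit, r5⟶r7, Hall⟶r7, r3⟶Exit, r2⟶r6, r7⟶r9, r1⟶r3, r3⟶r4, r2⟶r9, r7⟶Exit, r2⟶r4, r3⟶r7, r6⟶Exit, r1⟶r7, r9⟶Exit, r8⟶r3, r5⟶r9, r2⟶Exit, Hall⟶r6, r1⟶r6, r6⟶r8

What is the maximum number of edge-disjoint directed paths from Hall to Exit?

6

Assign every edge capacity 1; by Menger, the answer equals the max flow.
Path Hall→Exit (+1); total 1.
Path Hall→r3→Exit (+1); total 2.
Path Hall→r4→Exit (+1); total 3.
Path Hall→r6→Exit (+1); total 4.
Path Hall→r7→Exit (+1); total 5.
Path Hall→r9→Exit (+1); total 6.
No residual Hall→Exit path; max flow = 6.
Certifying cut of size 6: {Hall→Exit, Hall→r6, r3→Exit, r4→Exit, r7→Exit, r9→Exit}.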